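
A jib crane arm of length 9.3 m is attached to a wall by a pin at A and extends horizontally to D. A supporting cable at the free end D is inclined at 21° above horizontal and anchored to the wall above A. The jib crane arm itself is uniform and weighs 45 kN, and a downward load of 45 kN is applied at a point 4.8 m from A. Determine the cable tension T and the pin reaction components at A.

T = 127.6 kN, A_x = 119.1 kN, A_y = 44.27 kN

ΣM about A: T·sin21°·9.3 − 45·4.65 − 45·4.8 = 0 → T = 425.25/(9.3·0.358368) = 127.595 ≈ 127.6 kN.
ΣF_x = 0: A_x − T·cos21° = 0 → A_x = 127.595 × 0.93358 = 119.1 kN.
ΣF_y = 0: A_y + T·sin21° − 45 − 45 = 0 → A_y = 90 − 127.595 × 0.358368 = 44.27 kN.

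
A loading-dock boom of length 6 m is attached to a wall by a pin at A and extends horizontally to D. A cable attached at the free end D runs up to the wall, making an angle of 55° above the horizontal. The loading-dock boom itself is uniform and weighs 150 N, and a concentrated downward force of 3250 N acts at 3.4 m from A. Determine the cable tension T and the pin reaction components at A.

ΣM about A: T·sin55°·6 − 150·3 − 3250·3.4 = 0 → T = 11500/(6·0.819152) = 2339.82 ≈ 2340 N.
ΣF_x = 0: A_x − T·cos55° = 0 → A_x = 2339.82 × 0.573576 = 1342 N.
ΣF_y = 0: A_y + T·sin55° − 150 − 3250 = 0 → A_y = 3400 − 2339.82 × 0.819152 = 1483 N.

T = 2340 N, A_x = 1342 N, A_y = 1483 N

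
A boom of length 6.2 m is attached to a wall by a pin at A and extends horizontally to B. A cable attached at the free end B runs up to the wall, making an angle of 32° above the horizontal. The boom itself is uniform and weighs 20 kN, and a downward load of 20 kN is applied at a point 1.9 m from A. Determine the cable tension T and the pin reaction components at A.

T = 30.44 kN, A_x = 25.81 kN, A_y = 23.87 kN

ΣM about A: T·sin32°·6.2 − 20·3.1 − 20·1.9 = 0 → T = 100/(6.2·0.529919) = 30.4368 ≈ 30.44 kN.
ΣF_x = 0: A_x − T·cos32° = 0 → A_x = 30.4368 × 0.848048 = 25.81 kN.
ΣF_y = 0: A_y + T·sin32° − 20 − 20 = 0 → A_y = 40 − 30.4368 × 0.529919 = 23.87 kN.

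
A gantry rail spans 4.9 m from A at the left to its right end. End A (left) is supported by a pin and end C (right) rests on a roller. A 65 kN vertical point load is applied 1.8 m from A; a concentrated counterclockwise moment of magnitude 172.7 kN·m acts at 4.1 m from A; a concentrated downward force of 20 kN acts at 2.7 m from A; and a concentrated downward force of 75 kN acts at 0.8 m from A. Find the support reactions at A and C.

ΣM about A: C_y·4.9 − 65·1.8 + 172.7 − 20·2.7 − 75·0.8 = 0 → C_y = 58.3/4.9 = 11.898 ≈ 11.90 kN.
ΣF_y = 0: A_y + 11.898 − 65 − 20 − 75 = 0 → A_y = 148.1 kN.
ΣF_x = 0: no horizontal applied forces, so A_x = 0.

A_x = 0, A_y = 148.1 kN, C_y = 11.90 kN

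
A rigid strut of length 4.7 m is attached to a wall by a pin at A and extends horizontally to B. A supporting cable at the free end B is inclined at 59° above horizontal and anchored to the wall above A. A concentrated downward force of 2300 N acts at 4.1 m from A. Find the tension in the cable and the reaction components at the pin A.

ΣM about A: T·sin59°·4.7 − 2300·4.1 = 0 → T = 9430/(4.7·0.857167) = 2340.71 ≈ 2341 N.
ΣF_x = 0: A_x − T·cos59° = 0 → A_x = 2340.71 × 0.515038 = 1206 N.
ΣF_y = 0: A_y + T·sin59° − 2300 = 0 → A_y = 2300 − 2340.71 × 0.857167 = 293.6 N.

T = 2341 N, A_x = 1206 N, A_y = 293.6 N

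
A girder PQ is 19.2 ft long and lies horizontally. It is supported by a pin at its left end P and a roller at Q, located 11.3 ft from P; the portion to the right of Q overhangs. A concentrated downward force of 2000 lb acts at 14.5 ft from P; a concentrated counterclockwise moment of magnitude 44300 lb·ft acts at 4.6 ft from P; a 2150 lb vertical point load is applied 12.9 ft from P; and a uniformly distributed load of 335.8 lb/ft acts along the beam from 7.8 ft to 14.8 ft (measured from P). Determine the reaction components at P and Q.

P_x = 0, P_y = 3050 lb, Q_y = 3451 lb

Resultant of the distributed load: 335.8 × 7 = 2350.6 lb at 11.3 ft from P.
ΣM about P: Q_y·11.3 − 2000·14.5 + 44300 − 2150·12.9 − (335.8·7)·11.3 = 0 → Q_y = 38996.78/11.3 = 3451.04 ≈ 3451 lb.
ΣF_y = 0: P_y + 3451.04 − 2000 − 2150 − 335.8·7 = 0 → P_y = 3050 lb.
ΣF_x = 0: no horizontal applied forces, so P_x = 0.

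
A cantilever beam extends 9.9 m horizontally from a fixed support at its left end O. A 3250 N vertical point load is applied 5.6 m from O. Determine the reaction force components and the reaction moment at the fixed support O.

O_x = 0, O_y = 3250 N, M_O = 18200 N·m

ΣF_x = 0: O_x = 0.
ΣF_y = 0: O_y − 3250 = 0 → O_y = 3250 N.
ΣM about O: M_O − 3250·5.6 = 0 → M_O = 18200 N·m.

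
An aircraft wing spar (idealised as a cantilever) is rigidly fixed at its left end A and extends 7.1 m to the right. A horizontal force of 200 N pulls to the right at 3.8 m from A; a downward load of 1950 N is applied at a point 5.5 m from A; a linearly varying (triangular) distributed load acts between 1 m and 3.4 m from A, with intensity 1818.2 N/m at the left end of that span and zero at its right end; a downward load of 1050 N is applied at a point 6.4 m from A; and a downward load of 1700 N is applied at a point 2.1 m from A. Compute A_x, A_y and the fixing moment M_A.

Resultant of the triangular load: ½ × 1818.2 × 2.4 = 2181.84 N, acting at 1.8 m from A (one-third of the span from the peak).
ΣF_x = 0: A_x + 200 = 0 → A_x = -200.0 N.
ΣF_y = 0: A_y − 1950 − ½·1818.2·2.4 − 1050 − 1700 = 0 → A_y = 6882 N.
ΣM about A: M_A − 1950·5.5 − (½·1818.2·2.4)·1.8 − 1050·6.4 − 1700·2.1 = 0 → M_A = 24940 N·m.

A_x = -200.0 N, A_y = 6882 N, M_A = 24940 N·m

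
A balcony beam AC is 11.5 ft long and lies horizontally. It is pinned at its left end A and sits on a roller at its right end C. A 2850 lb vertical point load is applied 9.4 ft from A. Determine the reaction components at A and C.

A_x = 0, A_y = 520.4 lb, C_y = 2330 lb

Moments about A: C_y·11.5 − 2850·9.4 = 0 → C_y = 26790/11.5 = 2329.57 ≈ 2330 lb.
ΣF_y = 0: A_y + 2329.57 − 2850 = 0 → A_y = 520.4 lb.
ΣF_x = 0: no horizontal applied forces, so A_x = 0.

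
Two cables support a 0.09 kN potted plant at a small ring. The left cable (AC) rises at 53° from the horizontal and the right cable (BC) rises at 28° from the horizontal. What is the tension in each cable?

ΣF_x = 0: −T_AC·cos53° + T_BC·cos28° = 0 → T_BC = 0.681598·T_AC.
ΣF_y = 0: T_AC·sin53° + T_BC·sin28° = 0.09.
Substitute: T_AC·(0.798636 + 0.681598·0.469472) = 0.09 → T_AC = 0.0804558 ≈ 0.08046 kN.
Then T_BC = 0.681598 × 0.0804558 = 0.05484 kN.

T_AC = 0.08046 kN, T_BC = 0.05484 kN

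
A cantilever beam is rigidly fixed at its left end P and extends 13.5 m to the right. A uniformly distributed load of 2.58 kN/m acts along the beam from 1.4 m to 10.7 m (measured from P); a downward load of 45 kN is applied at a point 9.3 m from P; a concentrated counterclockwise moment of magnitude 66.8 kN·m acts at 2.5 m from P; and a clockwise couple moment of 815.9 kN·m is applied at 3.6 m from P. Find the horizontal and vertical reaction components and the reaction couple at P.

P_x = 0, P_y = 68.99 kN, M_P = 1313 kN·m

Resultant of the distributed load: 2.58 × 9.3 = 23.994 kN at 6.05 m from P.
ΣF_x = 0: P_x = 0.
ΣF_y = 0: P_y − 2.58·9.3 − 45 = 0 → P_y = 68.99 kN.
ΣM about P: M_P − (2.58·9.3)·6.05 − 45·9.3 + 66.8 − 815.9 = 0 → M_P = 1313 kN·m.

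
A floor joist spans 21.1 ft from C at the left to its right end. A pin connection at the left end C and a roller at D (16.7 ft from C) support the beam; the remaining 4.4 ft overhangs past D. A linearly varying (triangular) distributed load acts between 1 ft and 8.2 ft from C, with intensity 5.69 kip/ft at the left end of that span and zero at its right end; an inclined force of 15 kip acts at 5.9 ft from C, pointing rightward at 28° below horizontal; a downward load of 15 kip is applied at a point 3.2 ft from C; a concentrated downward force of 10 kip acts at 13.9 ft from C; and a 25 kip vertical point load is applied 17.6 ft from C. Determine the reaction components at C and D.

Resultant of the triangular load: ½ × 5.69 × 7.2 = 20.484 kip, acting at 3.4 ft from C (one-third of the span from the peak).
Taking moments about C: D_y·16.7 − (½·5.69·7.2)·3.4 − 15·sin28°·5.9 − 15·3.2 − 10·13.9 − 25·17.6 = 0 → D_y = 738.194/16.7 = 44.2032 ≈ 44.20 kip.
ΣF_y = 0: C_y + 44.2032 − ½·5.69·7.2 − 15·sin28° − 15 − 10 − 25 = 0 → C_y = 33.32 kip.
ΣF_x = 0: C_x + 15·cos28° = 0 → C_x = -13.24 kip.

C_x = -13.24 kip, C_y = 33.32 kip, D_y = 44.20 kip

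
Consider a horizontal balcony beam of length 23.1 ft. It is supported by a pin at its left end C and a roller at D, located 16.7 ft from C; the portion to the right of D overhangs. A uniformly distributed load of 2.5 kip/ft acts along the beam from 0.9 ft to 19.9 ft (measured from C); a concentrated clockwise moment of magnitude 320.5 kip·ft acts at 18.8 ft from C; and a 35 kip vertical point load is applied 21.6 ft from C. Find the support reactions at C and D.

C_x = 0, C_y = -11.54 kip, D_y = 94.04 kip

Resultant of the distributed load: 2.5 × 19 = 47.5 kip at 10.4 ft from C.
Taking moments about C: D_y·16.7 − (2.5·19)·10.4 − 320.5 − 35·21.6 = 0 → D_y = 1570.5/16.7 = 94.0419 ≈ 94.04 kip.
ΣF_y = 0: C_y + 94.0419 − 2.5·19 − 35 = 0 → C_y = -11.54 kip.
ΣF_x = 0: no horizontal applied forces, so C_x = 0.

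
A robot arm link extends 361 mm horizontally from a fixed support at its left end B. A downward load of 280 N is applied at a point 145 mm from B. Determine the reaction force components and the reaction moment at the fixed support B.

B_x = 0, B_y = 280.0 N, M_B = 40600 N·mm

ΣF_x = 0: B_x = 0.
ΣF_y = 0: B_y − 280 = 0 → B_y = 280.0 N.
ΣM about B: M_B − 280·145 = 0 → M_B = 40600 N·mm.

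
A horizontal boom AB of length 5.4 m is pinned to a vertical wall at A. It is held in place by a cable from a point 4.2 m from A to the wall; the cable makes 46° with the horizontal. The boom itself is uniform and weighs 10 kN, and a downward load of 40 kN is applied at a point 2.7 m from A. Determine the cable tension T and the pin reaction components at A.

T = 44.68 kN, A_x = 31.04 kN, A_y = 17.86 kN

ΣM about A: T·sin46°·4.2 − 10·2.7 − 40·2.7 = 0 → T = 135/(4.2·0.71934) = 44.6838 ≈ 44.68 kN.
ΣF_x = 0: A_x − T·cos46° = 0 → A_x = 44.6838 × 0.694658 = 31.04 kN.
ΣF_y = 0: A_y + T·sin46° − 10 − 40 = 0 → A_y = 50 − 44.6838 × 0.71934 = 17.86 kN.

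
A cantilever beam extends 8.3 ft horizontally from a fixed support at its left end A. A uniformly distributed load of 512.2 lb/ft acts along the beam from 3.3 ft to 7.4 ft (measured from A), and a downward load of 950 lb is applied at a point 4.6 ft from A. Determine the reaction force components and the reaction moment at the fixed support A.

A_x = 0, A_y = 3050 lb, M_A = 15610 lb·ft

Resultant of the distributed load: 512.2 × 4.1 = 2100.02 lb at 5.35 ft from A.
ΣF_x = 0: A_x = 0.
ΣF_y = 0: A_y − 512.2·4.1 − 950 = 0 → A_y = 3050 lb.
ΣM about A: M_A − (512.2·4.1)·5.35 − 950·4.6 = 0 → M_A = 15610 lb·ft.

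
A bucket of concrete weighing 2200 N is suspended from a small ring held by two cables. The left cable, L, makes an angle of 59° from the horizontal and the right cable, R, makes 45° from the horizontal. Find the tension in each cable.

ΣF_x = 0: −T_L·cos59° + T_R·cos45° = 0 → T_R = 0.728374·T_L.
ΣF_y = 0: T_L·sin59° + T_R·sin45° = 2200.
Substitute: T_L·(0.857167 + 0.728374·0.707107) = 2200 → T_L = 1603.26 ≈ 1603 N.
Then T_R = 0.728374 × 1603.26 = 1168 N.

T_L = 1603 N, T_R = 1168 N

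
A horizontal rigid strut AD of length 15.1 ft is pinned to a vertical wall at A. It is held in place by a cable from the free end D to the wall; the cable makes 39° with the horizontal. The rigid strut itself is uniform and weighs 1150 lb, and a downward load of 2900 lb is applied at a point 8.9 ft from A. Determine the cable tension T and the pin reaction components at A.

T = 3630 lb, A_x = 2821 lb, A_y = 1766 lb

ΣM about A: T·sin39°·15.1 − 1150·7.55 − 2900·8.9 = 0 → T = 34492.5/(15.1·0.62932) = 3629.75 ≈ 3630 lb.
ΣF_x = 0: A_x − T·cos39° = 0 → A_x = 3629.75 × 0.777146 = 2821 lb.
ΣF_y = 0: A_y + T·sin39° − 1150 − 2900 = 0 → A_y = 4050 − 3629.75 × 0.62932 = 1766 lb.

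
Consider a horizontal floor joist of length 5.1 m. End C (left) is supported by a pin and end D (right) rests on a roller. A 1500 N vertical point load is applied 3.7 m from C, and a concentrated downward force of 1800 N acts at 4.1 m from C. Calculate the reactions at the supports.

ΣM about C: D_y·5.1 − 1500·3.7 − 1800·4.1 = 0 → D_y = 12930/5.1 = 2535.29 ≈ 2535 N.
ΣF_y = 0: C_y + 2535.29 − 1500 − 1800 = 0 → C_y = 764.7 N.
ΣF_x = 0: no horizontal applied forces, so C_x = 0.

C_x = 0, C_y = 764.7 N, D_y = 2535 N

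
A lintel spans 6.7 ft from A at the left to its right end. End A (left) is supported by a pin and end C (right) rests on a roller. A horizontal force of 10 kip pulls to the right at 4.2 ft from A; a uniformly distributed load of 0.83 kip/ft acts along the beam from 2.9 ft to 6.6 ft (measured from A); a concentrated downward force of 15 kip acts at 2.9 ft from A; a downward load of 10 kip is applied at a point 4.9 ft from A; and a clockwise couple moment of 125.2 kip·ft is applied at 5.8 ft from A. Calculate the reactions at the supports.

Resultant of the distributed load: 0.83 × 3.7 = 3.071 kip at 4.75 ft from A.
ΣM about A: C_y·6.7 − (0.83·3.7)·4.75 − 15·2.9 − 10·4.9 − 125.2 = 0 → C_y = 232.28725/6.7 = 34.6697 ≈ 34.67 kip.
ΣF_y = 0: A_y + 34.6697 − 0.83·3.7 − 15 − 10 = 0 → A_y = -6.599 kip.
ΣF_x = 0: A_x + 10 = 0 → A_x = -10.00 kip.

A_x = -10.00 kip, A_y = -6.599 kip, C_y = 34.67 kip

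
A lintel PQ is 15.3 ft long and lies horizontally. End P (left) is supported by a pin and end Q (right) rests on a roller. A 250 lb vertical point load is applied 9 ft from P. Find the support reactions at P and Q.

P_x = 0, P_y = 102.9 lb, Q_y = 147.1 lb

ΣM about P: Q_y·15.3 − 250·9 = 0 → Q_y = 2250/15.3 = 147.059 ≈ 147.1 lb.
ΣF_y = 0: P_y + 147.059 − 250 = 0 → P_y = 102.9 lb.
ΣF_x = 0: no horizontal applied forces, so P_x = 0.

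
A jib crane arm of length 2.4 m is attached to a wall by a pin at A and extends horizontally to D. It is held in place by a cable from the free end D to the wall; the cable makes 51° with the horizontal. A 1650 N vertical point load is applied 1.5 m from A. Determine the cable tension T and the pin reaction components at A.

ΣM about A: T·sin51°·2.4 − 1650·1.5 = 0 → T = 2475/(2.4·0.777146) = 1326.97 ≈ 1327 N.
ΣF_x = 0: A_x − T·cos51° = 0 → A_x = 1326.97 × 0.62932 = 835.1 N.
ΣF_y = 0: A_y + T·sin51° − 1650 = 0 → A_y = 1650 − 1326.97 × 0.777146 = 618.8 N.

T = 1327 N, A_x = 835.1 N, A_y = 618.8 N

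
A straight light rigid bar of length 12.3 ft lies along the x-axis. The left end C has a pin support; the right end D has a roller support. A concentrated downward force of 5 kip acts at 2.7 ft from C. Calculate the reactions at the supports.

C_x = 0, C_y = 3.902 kip, D_y = 1.098 kip

Moments about C: D_y·12.3 − 5·2.7 = 0 → D_y = 13.5/12.3 = 1.09756 ≈ 1.098 kip.
ΣF_y = 0: C_y + 1.09756 − 5 = 0 → C_y = 3.902 kip.
ΣF_x = 0: no horizontal applied forces, so C_x = 0.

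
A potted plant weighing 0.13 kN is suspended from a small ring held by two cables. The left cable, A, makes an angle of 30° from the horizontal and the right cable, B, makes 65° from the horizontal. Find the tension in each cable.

T_A = 0.05515 kN, T_B = 0.1130 kN

ΣF_x = 0: −T_A·cos30° + T_B·cos65° = 0 → T_B = 2.04919·T_A.
ΣF_y = 0: T_A·sin30° + T_B·sin65° = 0.13.
Substitute: T_A·(0.5 + 2.04919·0.906308) = 0.13 → T_A = 0.0551502 ≈ 0.05515 kN.
Then T_B = 2.04919 × 0.0551502 = 0.1130 kN.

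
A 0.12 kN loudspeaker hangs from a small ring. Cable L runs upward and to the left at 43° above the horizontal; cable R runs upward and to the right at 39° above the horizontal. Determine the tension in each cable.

T_L = 0.09417 kN, T_R = 0.08862 kN

ΣF_x = 0: −T_L·cos43° + T_R·cos39° = 0 → T_R = 0.941076·T_L.
ΣF_y = 0: T_L·sin43° + T_R·sin39° = 0.12.
Substitute: T_L·(0.681998 + 0.941076·0.62932) = 0.12 → T_L = 0.0941741 ≈ 0.09417 kN.
Then T_R = 0.941076 × 0.0941741 = 0.08862 kN.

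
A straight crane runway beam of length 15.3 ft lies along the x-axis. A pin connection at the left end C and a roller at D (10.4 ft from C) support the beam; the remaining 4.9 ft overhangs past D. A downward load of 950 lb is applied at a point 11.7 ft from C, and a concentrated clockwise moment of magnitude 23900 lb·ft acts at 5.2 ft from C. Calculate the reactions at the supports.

Taking moments about C: D_y·10.4 − 950·11.7 − 23900 = 0 → D_y = 35015/10.4 = 3366.83 ≈ 3367 lb.
ΣF_y = 0: C_y + 3366.83 − 950 = 0 → C_y = -2417 lb.
ΣF_x = 0: no horizontal applied forces, so C_x = 0.

C_x = 0, C_y = -2417 lb, D_y = 3367 lb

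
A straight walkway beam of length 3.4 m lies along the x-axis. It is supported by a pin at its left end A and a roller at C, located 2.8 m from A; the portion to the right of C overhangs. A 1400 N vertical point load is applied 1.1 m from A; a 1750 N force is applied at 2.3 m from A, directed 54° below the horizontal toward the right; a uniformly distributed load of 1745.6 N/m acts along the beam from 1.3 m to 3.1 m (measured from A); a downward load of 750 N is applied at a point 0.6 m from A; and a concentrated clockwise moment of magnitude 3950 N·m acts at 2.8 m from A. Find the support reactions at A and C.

A_x = -1029 N, A_y = 954.7 N, C_y = 5753 N

Resultant of the distributed load: 1745.6 × 1.8 = 3142.08 N at 2.2 m from A.
Moments about A: C_y·2.8 − 1400·1.1 − 1750·sin54°·2.3 − (1745.6·1.8)·2.2 − 750·0.6 − 3950 = 0 → C_y = 16108.9/2.8 = 5753.18 ≈ 5753 N.
ΣF_y = 0: A_y + 5753.18 − 1400 − 1750·sin54° − 1745.6·1.8 − 750 = 0 → A_y = 954.7 N.
ΣF_x = 0: A_x + 1750·cos54° = 0 → A_x = -1029 N.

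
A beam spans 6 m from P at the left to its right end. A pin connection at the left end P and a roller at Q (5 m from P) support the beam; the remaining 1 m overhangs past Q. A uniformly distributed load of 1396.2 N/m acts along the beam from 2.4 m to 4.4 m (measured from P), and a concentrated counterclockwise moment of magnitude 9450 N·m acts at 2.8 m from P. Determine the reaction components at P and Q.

P_x = 0, P_y = 2784 N, Q_y = 8.832 N

Resultant of the distributed load: 1396.2 × 2 = 2792.4 N at 3.4 m from P.
Moments about P: Q_y·5 − (1396.2·2)·3.4 + 9450 = 0 → Q_y = 44.16/5 = 8.832 N.
ΣF_y = 0: P_y + 8.832 − 1396.2·2 = 0 → P_y = 2784 N.
ΣF_x = 0: no horizontal applied forces, so P_x = 0.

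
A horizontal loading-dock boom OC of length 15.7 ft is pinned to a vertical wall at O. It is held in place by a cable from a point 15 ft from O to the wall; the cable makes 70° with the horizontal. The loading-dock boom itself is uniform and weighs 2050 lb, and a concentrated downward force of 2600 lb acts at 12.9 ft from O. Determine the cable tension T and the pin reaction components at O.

T = 3521 lb, O_x = 1204 lb, O_y = 1341 lb

ΣM about O: T·sin70°·15 − 2050·7.85 − 2600·12.9 = 0 → T = 49632.5/(15·0.939693) = 3521.19 ≈ 3521 lb.
ΣF_x = 0: O_x − T·cos70° = 0 → O_x = 3521.19 × 0.34202 = 1204 lb.
ΣF_y = 0: O_y + T·sin70° − 2050 − 2600 = 0 → O_y = 4650 − 3521.19 × 0.939693 = 1341 lb.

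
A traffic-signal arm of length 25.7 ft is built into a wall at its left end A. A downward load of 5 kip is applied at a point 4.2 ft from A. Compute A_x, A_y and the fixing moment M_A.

ΣF_x = 0: A_x = 0.
ΣF_y = 0: A_y − 5 = 0 → A_y = 5.000 kip.
ΣM about A: M_A − 5·4.2 = 0 → M_A = 21.00 kip·ft.

A_x = 0, A_y = 5.000 kip, M_A = 21.00 kip·ft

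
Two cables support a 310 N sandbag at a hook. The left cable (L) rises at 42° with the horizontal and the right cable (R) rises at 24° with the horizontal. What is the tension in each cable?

ΣF_x = 0: −T_L·cos42° + T_R·cos24° = 0 → T_R = 0.813473·T_L.
ΣF_y = 0: T_L·sin42° + T_R·sin24° = 310.
Substitute: T_L·(0.669131 + 0.813473·0.406737) = 310 → T_L = 310.0 N.
Then T_R = 0.813473 × 310 = 252.2 N.

T_L = 310.0 N, T_R = 252.2 N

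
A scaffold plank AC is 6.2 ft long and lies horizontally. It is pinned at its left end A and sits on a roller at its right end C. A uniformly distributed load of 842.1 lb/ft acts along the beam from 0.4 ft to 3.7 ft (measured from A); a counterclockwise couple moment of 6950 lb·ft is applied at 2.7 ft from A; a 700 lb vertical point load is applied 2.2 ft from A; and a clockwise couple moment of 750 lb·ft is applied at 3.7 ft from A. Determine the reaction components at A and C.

A_x = 0, A_y = 3312 lb, C_y = 167.2 lb

Resultant of the distributed load: 842.1 × 3.3 = 2778.93 lb at 2.05 ft from A.
Moments about A: C_y·6.2 − (842.1·3.3)·2.05 + 6950 − 700·2.2 − 750 = 0 → C_y = 1036.8065/6.2 = 167.227 ≈ 167.2 lb.
ΣF_y = 0: A_y + 167.227 − 842.1·3.3 − 700 = 0 → A_y = 3312 lb.
ΣF_x = 0: no horizontal applied forces, so A_x = 0.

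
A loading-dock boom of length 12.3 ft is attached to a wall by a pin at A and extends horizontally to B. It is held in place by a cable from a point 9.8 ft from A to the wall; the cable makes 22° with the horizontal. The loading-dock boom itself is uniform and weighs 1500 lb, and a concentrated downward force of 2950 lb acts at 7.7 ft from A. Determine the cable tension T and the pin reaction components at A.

T = 8700 lb, A_x = 8067 lb, A_y = 1191 lb

ΣM about A: T·sin22°·9.8 − 1500·6.15 − 2950·7.7 = 0 → T = 31940/(9.8·0.374607) = 8700.27 ≈ 8700 lb.
ΣF_x = 0: A_x − T·cos22° = 0 → A_x = 8700.27 × 0.927184 = 8067 lb.
ΣF_y = 0: A_y + T·sin22° − 1500 − 2950 = 0 → A_y = 4450 − 8700.27 × 0.374607 = 1191 lb.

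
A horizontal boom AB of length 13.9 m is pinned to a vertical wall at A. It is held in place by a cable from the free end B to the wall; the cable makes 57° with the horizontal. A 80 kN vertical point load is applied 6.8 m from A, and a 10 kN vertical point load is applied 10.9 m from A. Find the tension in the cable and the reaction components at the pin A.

ΣM about A: T·sin57°·13.9 − 80·6.8 − 10·10.9 = 0 → T = 653/(13.9·0.838671) = 56.0153 ≈ 56.02 kN.
ΣF_x = 0: A_x − T·cos57° = 0 → A_x = 56.0153 × 0.544639 = 30.51 kN.
ΣF_y = 0: A_y + T·sin57° − 80 − 10 = 0 → A_y = 90 − 56.0153 × 0.838671 = 43.02 kN.

T = 56.02 kN, A_x = 30.51 kN, A_y = 43.02 kN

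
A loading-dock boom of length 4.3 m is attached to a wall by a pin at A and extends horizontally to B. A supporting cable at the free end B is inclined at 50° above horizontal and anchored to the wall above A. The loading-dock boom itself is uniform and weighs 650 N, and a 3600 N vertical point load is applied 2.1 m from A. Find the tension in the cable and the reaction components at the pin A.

ΣM about A: T·sin50°·4.3 − 650·2.15 − 3600·2.1 = 0 → T = 8957.5/(4.3·0.766044) = 2719.35 ≈ 2719 N.
ΣF_x = 0: A_x − T·cos50° = 0 → A_x = 2719.35 × 0.642788 = 1748 N.
ΣF_y = 0: A_y + T·sin50° − 650 − 3600 = 0 → A_y = 4250 − 2719.35 × 0.766044 = 2167 N.

T = 2719 N, A_x = 1748 N, A_y = 2167 N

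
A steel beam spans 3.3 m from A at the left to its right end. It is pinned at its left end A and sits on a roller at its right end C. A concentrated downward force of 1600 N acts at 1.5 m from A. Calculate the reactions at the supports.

Taking moments about A: C_y·3.3 − 1600·1.5 = 0 → C_y = 2400/3.3 = 727.273 ≈ 727.3 N.
ΣF_y = 0: A_y + 727.273 − 1600 = 0 → A_y = 872.7 N.
ΣF_x = 0: no horizontal applied forces, so A_x = 0.

A_x = 0, A_y = 872.7 N, C_y = 727.3 N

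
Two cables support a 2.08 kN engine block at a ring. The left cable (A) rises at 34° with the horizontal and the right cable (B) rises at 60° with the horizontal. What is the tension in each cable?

ΣF_x = 0: −T_A·cos34° + T_B·cos60° = 0 → T_B = 1.65808·T_A.
ΣF_y = 0: T_A·sin34° + T_B·sin60° = 2.08.
Substitute: T_A·(0.559193 + 1.65808·0.866025) = 2.08 → T_A = 1.04254 ≈ 1.043 kN.
Then T_B = 1.65808 × 1.04254 = 1.729 kN.

T_A = 1.043 kN, T_B = 1.729 kN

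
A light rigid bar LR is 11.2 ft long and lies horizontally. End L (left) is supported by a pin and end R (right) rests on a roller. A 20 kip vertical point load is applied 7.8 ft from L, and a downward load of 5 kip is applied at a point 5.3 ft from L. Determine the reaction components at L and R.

L_x = 0, L_y = 8.705 kip, R_y = 16.29 kip

Taking moments about L: R_y·11.2 − 20·7.8 − 5·5.3 = 0 → R_y = 182.5/11.2 = 16.2946 ≈ 16.29 kip.
ΣF_y = 0: L_y + 16.2946 − 20 − 5 = 0 → L_y = 8.705 kip.
ΣF_x = 0: no horizontal applied forces, so L_x = 0.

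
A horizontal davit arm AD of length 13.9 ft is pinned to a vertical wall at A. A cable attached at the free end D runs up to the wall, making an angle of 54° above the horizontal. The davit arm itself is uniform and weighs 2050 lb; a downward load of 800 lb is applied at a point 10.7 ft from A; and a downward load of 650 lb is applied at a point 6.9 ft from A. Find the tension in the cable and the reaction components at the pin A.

T = 2427 lb, A_x = 1427 lb, A_y = 1537 lb

ΣM about A: T·sin54°·13.9 − 2050·6.95 − 800·10.7 − 650·6.9 = 0 → T = 27292.5/(13.9·0.809017) = 2427.01 ≈ 2427 lb.
ΣF_x = 0: A_x − T·cos54° = 0 → A_x = 2427.01 × 0.587785 = 1427 lb.
ΣF_y = 0: A_y + T·sin54° − 2050 − 800 − 650 = 0 → A_y = 3500 − 2427.01 × 0.809017 = 1537 lb.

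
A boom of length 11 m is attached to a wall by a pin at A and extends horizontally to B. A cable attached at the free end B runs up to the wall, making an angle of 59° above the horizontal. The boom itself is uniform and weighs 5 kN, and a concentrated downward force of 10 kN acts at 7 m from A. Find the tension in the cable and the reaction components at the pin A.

T = 10.34 kN, A_x = 5.326 kN, A_y = 6.136 kN

ΣM about A: T·sin59°·11 − 5·5.5 − 10·7 = 0 → T = 97.5/(11·0.857167) = 10.3406 ≈ 10.34 kN.
ΣF_x = 0: A_x − T·cos59° = 0 → A_x = 10.3406 × 0.515038 = 5.326 kN.
ΣF_y = 0: A_y + T·sin59° − 5 − 10 = 0 → A_y = 15 − 10.3406 × 0.857167 = 6.136 kN.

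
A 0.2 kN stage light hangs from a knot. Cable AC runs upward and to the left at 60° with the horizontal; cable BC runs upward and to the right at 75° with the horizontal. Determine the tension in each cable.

T_AC = 0.07321 kN, T_BC = 0.1414 kN

ΣF_x = 0: −T_AC·cos60° + T_BC·cos75° = 0 → T_BC = 1.93185·T_AC.
ΣF_y = 0: T_AC·sin60° + T_BC·sin75° = 0.2.
Substitute: T_AC·(0.866025 + 1.93185·0.965926) = 0.2 → T_AC = 0.0732051 ≈ 0.07321 kN.
Then T_BC = 1.93185 × 0.0732051 = 0.1414 kN.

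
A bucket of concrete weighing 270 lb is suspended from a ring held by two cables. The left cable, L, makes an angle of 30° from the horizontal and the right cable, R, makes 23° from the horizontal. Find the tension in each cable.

ΣF_x = 0: −T_L·cos30° + T_R·cos23° = 0 → T_R = 0.940816·T_L.
ΣF_y = 0: T_L·sin30° + T_R·sin23° = 270.
Substitute: T_L·(0.5 + 0.940816·0.390731) = 270 → T_L = 311.201 ≈ 311.2 lb.
Then T_R = 0.940816 × 311.201 = 292.8 lb.

T_L = 311.2 lb, T_R = 292.8 lb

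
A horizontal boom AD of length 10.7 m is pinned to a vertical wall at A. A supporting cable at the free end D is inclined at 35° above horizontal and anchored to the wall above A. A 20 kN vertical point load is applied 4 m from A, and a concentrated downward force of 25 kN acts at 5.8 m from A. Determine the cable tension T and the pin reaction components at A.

ΣM about A: T·sin35°·10.7 − 20·4 − 25·5.8 = 0 → T = 225/(10.7·0.573576) = 36.6613 ≈ 36.66 kN.
ΣF_x = 0: A_x − T·cos35° = 0 → A_x = 36.6613 × 0.819152 = 30.03 kN.
ΣF_y = 0: A_y + T·sin35° − 20 − 25 = 0 → A_y = 45 − 36.6613 × 0.573576 = 23.97 kN.

T = 36.66 kN, A_x = 30.03 kN, A_y = 23.97 kN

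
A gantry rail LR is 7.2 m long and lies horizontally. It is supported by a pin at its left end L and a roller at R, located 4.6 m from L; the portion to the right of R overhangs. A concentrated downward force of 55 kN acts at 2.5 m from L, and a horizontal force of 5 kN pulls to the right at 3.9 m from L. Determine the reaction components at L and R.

L_x = -5.000 kN, L_y = 25.11 kN, R_y = 29.89 kN

Moments about L: R_y·4.6 − 55·2.5 = 0 → R_y = 137.5/4.6 = 29.8913 ≈ 29.89 kN.
ΣF_y = 0: L_y + 29.8913 − 55 = 0 → L_y = 25.11 kN.
ΣF_x = 0: L_x + 5 = 0 → L_x = -5.000 kN.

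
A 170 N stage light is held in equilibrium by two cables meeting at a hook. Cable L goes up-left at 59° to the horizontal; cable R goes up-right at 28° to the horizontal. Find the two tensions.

T_L = 150.3 N, T_R = 87.68 N

ΣF_x = 0: −T_L·cos59° + T_R·cos28° = 0 → T_R = 0.583317·T_L.
ΣF_y = 0: T_L·sin59° + T_R·sin28° = 170.
Substitute: T_L·(0.857167 + 0.583317·0.469472) = 170 → T_L = 150.307 ≈ 150.3 N.
Then T_R = 0.583317 × 150.307 = 87.68 N.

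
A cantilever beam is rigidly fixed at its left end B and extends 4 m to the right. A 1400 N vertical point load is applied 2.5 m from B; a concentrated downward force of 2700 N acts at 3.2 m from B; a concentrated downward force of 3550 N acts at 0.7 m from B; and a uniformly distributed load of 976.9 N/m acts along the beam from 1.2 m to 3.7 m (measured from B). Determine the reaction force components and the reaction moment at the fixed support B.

B_x = 0, B_y = 10090 N, M_B = 20610 N·m

Resultant of the distributed load: 976.9 × 2.5 = 2442.25 N at 2.45 m from B.
ΣF_x = 0: B_x = 0.
ΣF_y = 0: B_y − 1400 − 2700 − 3550 − 976.9·2.5 = 0 → B_y = 10090 N.
ΣM about B: M_B − 1400·2.5 − 2700·3.2 − 3550·0.7 − (976.9·2.5)·2.45 = 0 → M_B = 20610 N·m.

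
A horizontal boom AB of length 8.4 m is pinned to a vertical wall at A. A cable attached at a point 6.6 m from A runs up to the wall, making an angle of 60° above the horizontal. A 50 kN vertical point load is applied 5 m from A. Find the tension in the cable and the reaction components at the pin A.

ΣM about A: T·sin60°·6.6 − 50·5 = 0 → T = 250/(6.6·0.866025) = 43.7387 ≈ 43.74 kN.
ΣF_x = 0: A_x − T·cos60° = 0 → A_x = 43.7387 × 0.5 = 21.87 kN.
ΣF_y = 0: A_y + T·sin60° − 50 = 0 → A_y = 50 − 43.7387 × 0.866025 = 12.12 kN.

T = 43.74 kN, A_x = 21.87 kN, A_y = 12.12 kN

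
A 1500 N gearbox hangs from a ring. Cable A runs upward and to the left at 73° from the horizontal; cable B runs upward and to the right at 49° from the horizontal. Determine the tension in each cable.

ΣF_x = 0: −T_A·cos73° + T_B·cos49° = 0 → T_B = 0.445648·T_A.
ΣF_y = 0: T_A·sin73° + T_B·sin49° = 1500.
Substitute: T_A·(0.956305 + 0.445648·0.75471) = 1500 → T_A = 1160.42 ≈ 1160 N.
Then T_B = 0.445648 × 1160.42 = 517.1 N.

T_A = 1160 N, T_B = 517.1 N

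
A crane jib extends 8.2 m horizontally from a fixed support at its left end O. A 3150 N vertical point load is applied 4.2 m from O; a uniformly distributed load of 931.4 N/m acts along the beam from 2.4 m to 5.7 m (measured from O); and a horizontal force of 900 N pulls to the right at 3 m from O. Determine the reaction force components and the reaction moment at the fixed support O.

Resultant of the distributed load: 931.4 × 3.3 = 3073.62 N at 4.05 m from O.
ΣF_x = 0: O_x + 900 = 0 → O_x = -900.0 N.
ΣF_y = 0: O_y − 3150 − 931.4·3.3 = 0 → O_y = 6224 N.
ΣM about O: M_O − 3150·4.2 − (931.4·3.3)·4.05 = 0 → M_O = 25680 N·m.

O_x = -900.0 N, O_y = 6224 N, M_O = 25680 N·m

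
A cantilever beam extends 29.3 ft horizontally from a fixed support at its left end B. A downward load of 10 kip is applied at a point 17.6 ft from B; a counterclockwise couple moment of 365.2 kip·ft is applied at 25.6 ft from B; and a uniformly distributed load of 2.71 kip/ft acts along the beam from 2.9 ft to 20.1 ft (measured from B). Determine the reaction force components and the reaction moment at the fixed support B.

Resultant of the distributed load: 2.71 × 17.2 = 46.612 kip at 11.5 ft from B.
ΣF_x = 0: B_x = 0.
ΣF_y = 0: B_y − 10 − 2.71·17.2 = 0 → B_y = 56.61 kip.
ΣM about B: M_B − 10·17.6 + 365.2 − (2.71·17.2)·11.5 = 0 → M_B = 346.8 kip·ft.

B_x = 0, B_y = 56.61 kip, M_B = 346.8 kip·ft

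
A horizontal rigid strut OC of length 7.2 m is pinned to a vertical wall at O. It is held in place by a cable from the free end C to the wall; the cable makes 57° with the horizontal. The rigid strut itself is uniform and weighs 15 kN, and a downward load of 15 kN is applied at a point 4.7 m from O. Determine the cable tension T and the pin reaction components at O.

ΣM about O: T·sin57°·7.2 − 15·3.6 − 15·4.7 = 0 → T = 124.5/(7.2·0.838671) = 20.6179 ≈ 20.62 kN.
ΣF_x = 0: O_x − T·cos57° = 0 → O_x = 20.6179 × 0.544639 = 11.23 kN.
ΣF_y = 0: O_y + T·sin57° − 15 − 15 = 0 → O_y = 30 − 20.6179 × 0.838671 = 12.71 kN.

T = 20.62 kN, O_x = 11.23 kN, O_y = 12.71 kN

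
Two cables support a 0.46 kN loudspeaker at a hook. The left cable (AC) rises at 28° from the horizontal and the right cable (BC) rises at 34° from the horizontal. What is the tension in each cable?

ΣF_x = 0: −T_AC·cos28° + T_BC·cos34° = 0 → T_BC = 1.06503·T_AC.
ΣF_y = 0: T_AC·sin28° + T_BC·sin34° = 0.46.
Substitute: T_AC·(0.469472 + 1.06503·0.559193) = 0.46 → T_AC = 0.431913 ≈ 0.4319 kN.
Then T_BC = 1.06503 × 0.431913 = 0.4600 kN.

T_AC = 0.4319 kN, T_BC = 0.4600 kN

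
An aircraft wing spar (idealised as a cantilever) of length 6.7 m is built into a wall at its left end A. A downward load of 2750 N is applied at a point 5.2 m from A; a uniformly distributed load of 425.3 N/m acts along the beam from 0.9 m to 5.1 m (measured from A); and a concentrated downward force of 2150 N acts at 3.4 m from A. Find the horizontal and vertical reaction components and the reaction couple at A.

Resultant of the distributed load: 425.3 × 4.2 = 1786.26 N at 3 m from A.
ΣF_x = 0: A_x = 0.
ΣF_y = 0: A_y − 2750 − 425.3·4.2 − 2150 = 0 → A_y = 6686 N.
ΣM about A: M_A − 2750·5.2 − (425.3·4.2)·3 − 2150·3.4 = 0 → M_A = 26970 N·m.

A_x = 0, A_y = 6686 N, M_A = 26970 N·m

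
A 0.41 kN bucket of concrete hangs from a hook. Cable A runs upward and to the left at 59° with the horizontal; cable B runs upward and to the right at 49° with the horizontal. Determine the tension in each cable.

ΣF_x = 0: −T_A·cos59° + T_B·cos49° = 0 → T_B = 0.785048·T_A.
ΣF_y = 0: T_A·sin59° + T_B·sin49° = 0.41.
Substitute: T_A·(0.857167 + 0.785048·0.75471) = 0.41 → T_A = 0.282827 ≈ 0.2828 kN.
Then T_B = 0.785048 × 0.282827 = 0.2220 kN.

T_A = 0.2828 kN, T_B = 0.2220 kN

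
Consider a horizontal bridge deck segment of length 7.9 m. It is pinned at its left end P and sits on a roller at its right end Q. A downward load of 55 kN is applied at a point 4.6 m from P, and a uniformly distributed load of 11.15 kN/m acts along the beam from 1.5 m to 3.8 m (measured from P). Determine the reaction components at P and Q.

P_x = 0, P_y = 40.02 kN, Q_y = 40.63 kN

Resultant of the distributed load: 11.15 × 2.3 = 25.645 kN at 2.65 m from P.
Taking moments about P: Q_y·7.9 − 55·4.6 − (11.15·2.3)·2.65 = 0 → Q_y = 320.95925/7.9 = 40.6278 ≈ 40.63 kN.
ΣF_y = 0: P_y + 40.6278 − 55 − 11.15·2.3 = 0 → P_y = 40.02 kN.
ΣF_x = 0: no horizontal applied forces, so P_x = 0.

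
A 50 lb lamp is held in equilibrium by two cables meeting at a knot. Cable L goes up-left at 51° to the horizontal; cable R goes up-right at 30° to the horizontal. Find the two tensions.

T_L = 43.84 lb, T_R = 31.86 lb

ΣF_x = 0: −T_L·cos51° + T_R·cos30° = 0 → T_R = 0.726677·T_L.
ΣF_y = 0: T_L·sin51° + T_R·sin30° = 50.
Substitute: T_L·(0.777146 + 0.726677·0.5) = 50 → T_L = 43.841 ≈ 43.84 lb.
Then T_R = 0.726677 × 43.841 = 31.86 lb.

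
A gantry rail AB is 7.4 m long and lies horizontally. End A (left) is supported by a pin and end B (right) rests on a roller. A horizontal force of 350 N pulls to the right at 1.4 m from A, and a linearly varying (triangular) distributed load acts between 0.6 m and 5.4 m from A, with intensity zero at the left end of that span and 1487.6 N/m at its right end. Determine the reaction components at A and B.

Resultant of the triangular load: ½ × 1487.6 × 4.8 = 3570.24 N, acting at 3.8 m from A (one-third of the span from the peak).
ΣM about A: B_y·7.4 − (½·1487.6·4.8)·3.8 = 0 → B_y = 13566.912/7.4 = 1833.37 ≈ 1833 N.
ΣF_y = 0: A_y + 1833.37 − ½·1487.6·4.8 = 0 → A_y = 1737 N.
ΣF_x = 0: A_x + 350 = 0 → A_x = -350.0 N.

A_x = -350.0 N, A_y = 1737 N, B_y = 1833 N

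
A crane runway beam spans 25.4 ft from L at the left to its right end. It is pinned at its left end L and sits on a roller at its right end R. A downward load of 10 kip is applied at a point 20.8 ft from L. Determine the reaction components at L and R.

L_x = 0, L_y = 1.811 kip, R_y = 8.189 kip

ΣM about L: R_y·25.4 − 10·20.8 = 0 → R_y = 208/25.4 = 8.18898 ≈ 8.189 kip.
ΣF_y = 0: L_y + 8.18898 − 10 = 0 → L_y = 1.811 kip.
ΣF_x = 0: no horizontal applied forces, so L_x = 0.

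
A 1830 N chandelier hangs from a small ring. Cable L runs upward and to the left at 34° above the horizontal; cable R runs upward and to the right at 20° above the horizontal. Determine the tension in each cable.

ΣF_x = 0: −T_L·cos34° + T_R·cos20° = 0 → T_R = 0.882243·T_L.
ΣF_y = 0: T_L·sin34° + T_R·sin20° = 1830.
Substitute: T_L·(0.559193 + 0.882243·0.34202) = 1830 → T_L = 2125.59 ≈ 2126 N.
Then T_R = 0.882243 × 2125.59 = 1875 N.

T_L = 2126 N, T_R = 1875 N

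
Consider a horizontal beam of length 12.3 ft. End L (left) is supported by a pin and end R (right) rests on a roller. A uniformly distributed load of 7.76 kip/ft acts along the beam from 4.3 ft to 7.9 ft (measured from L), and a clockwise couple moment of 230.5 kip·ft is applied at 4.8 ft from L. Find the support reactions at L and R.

L_x = 0, L_y = -4.658 kip, R_y = 32.59 kip

Resultant of the distributed load: 7.76 × 3.6 = 27.936 kip at 6.1 ft from L.
ΣM about L: R_y·12.3 − (7.76·3.6)·6.1 − 230.5 = 0 → R_y = 400.9096/12.3 = 32.5943 ≈ 32.59 kip.
ΣF_y = 0: L_y + 32.5943 − 7.76·3.6 = 0 → L_y = -4.658 kip.
ΣF_x = 0: no horizontal applied forces, so L_x = 0.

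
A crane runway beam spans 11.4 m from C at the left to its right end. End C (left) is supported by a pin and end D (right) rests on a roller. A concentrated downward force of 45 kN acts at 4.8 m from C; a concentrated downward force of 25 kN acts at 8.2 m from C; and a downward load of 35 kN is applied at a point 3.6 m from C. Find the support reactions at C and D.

C_x = 0, C_y = 57.02 kN, D_y = 47.98 kN

Taking moments about C: D_y·11.4 − 45·4.8 − 25·8.2 − 35·3.6 = 0 → D_y = 547/11.4 = 47.9825 ≈ 47.98 kN.
ΣF_y = 0: C_y + 47.9825 − 45 − 25 − 35 = 0 → C_y = 57.02 kN.
ΣF_x = 0: no horizontal applied forces, so C_x = 0.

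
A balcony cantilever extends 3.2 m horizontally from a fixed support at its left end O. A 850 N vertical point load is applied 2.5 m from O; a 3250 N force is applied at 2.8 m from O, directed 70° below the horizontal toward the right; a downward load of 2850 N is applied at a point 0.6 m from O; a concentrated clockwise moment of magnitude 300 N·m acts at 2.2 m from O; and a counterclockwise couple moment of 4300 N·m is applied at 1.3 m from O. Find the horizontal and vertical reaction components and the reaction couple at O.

ΣF_x = 0: O_x + 3250·cos70° = 0 → O_x = -1112 N.
ΣF_y = 0: O_y − 850 − 3250·sin70° − 2850 = 0 → O_y = 6754 N.
ΣM about O: M_O − 850·2.5 − 3250·sin70°·2.8 − 2850·0.6 − 300 + 4300 = 0 → M_O = 8386 N·m.

O_x = -1112 N, O_y = 6754 N, M_O = 8386 N·m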